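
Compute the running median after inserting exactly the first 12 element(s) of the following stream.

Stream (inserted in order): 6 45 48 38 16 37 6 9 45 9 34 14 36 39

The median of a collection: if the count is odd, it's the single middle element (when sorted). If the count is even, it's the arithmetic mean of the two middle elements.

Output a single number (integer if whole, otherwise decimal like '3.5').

Step 1: insert 6 -> lo=[6] (size 1, max 6) hi=[] (size 0) -> median=6
Step 2: insert 45 -> lo=[6] (size 1, max 6) hi=[45] (size 1, min 45) -> median=25.5
Step 3: insert 48 -> lo=[6, 45] (size 2, max 45) hi=[48] (size 1, min 48) -> median=45
Step 4: insert 38 -> lo=[6, 38] (size 2, max 38) hi=[45, 48] (size 2, min 45) -> median=41.5
Step 5: insert 16 -> lo=[6, 16, 38] (size 3, max 38) hi=[45, 48] (size 2, min 45) -> median=38
Step 6: insert 37 -> lo=[6, 16, 37] (size 3, max 37) hi=[38, 45, 48] (size 3, min 38) -> median=37.5
Step 7: insert 6 -> lo=[6, 6, 16, 37] (size 4, max 37) hi=[38, 45, 48] (size 3, min 38) -> median=37
Step 8: insert 9 -> lo=[6, 6, 9, 16] (size 4, max 16) hi=[37, 38, 45, 48] (size 4, min 37) -> median=26.5
Step 9: insert 45 -> lo=[6, 6, 9, 16, 37] (size 5, max 37) hi=[38, 45, 45, 48] (size 4, min 38) -> median=37
Step 10: insert 9 -> lo=[6, 6, 9, 9, 16] (size 5, max 16) hi=[37, 38, 45, 45, 48] (size 5, min 37) -> median=26.5
Step 11: insert 34 -> lo=[6, 6, 9, 9, 16, 34] (size 6, max 34) hi=[37, 38, 45, 45, 48] (size 5, min 37) -> median=34
Step 12: insert 14 -> lo=[6, 6, 9, 9, 14, 16] (size 6, max 16) hi=[34, 37, 38, 45, 45, 48] (size 6, min 34) -> median=25

Answer: 25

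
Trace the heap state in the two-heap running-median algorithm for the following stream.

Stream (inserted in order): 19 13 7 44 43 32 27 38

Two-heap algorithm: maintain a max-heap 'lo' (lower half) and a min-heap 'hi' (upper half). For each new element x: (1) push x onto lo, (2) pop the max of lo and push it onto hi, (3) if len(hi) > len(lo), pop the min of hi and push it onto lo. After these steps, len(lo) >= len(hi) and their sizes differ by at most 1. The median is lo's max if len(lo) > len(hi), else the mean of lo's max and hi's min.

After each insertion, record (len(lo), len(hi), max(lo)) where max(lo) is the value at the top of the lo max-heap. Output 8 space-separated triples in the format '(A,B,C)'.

Answer: (1,0,19) (1,1,13) (2,1,13) (2,2,13) (3,2,19) (3,3,19) (4,3,27) (4,4,27)

Derivation:
Step 1: insert 19 -> lo=[19] hi=[] -> (len(lo)=1, len(hi)=0, max(lo)=19)
Step 2: insert 13 -> lo=[13] hi=[19] -> (len(lo)=1, len(hi)=1, max(lo)=13)
Step 3: insert 7 -> lo=[7, 13] hi=[19] -> (len(lo)=2, len(hi)=1, max(lo)=13)
Step 4: insert 44 -> lo=[7, 13] hi=[19, 44] -> (len(lo)=2, len(hi)=2, max(lo)=13)
Step 5: insert 43 -> lo=[7, 13, 19] hi=[43, 44] -> (len(lo)=3, len(hi)=2, max(lo)=19)
Step 6: insert 32 -> lo=[7, 13, 19] hi=[32, 43, 44] -> (len(lo)=3, len(hi)=3, max(lo)=19)
Step 7: insert 27 -> lo=[7, 13, 19, 27] hi=[32, 43, 44] -> (len(lo)=4, len(hi)=3, max(lo)=27)
Step 8: insert 38 -> lo=[7, 13, 19, 27] hi=[32, 38, 43, 44] -> (len(lo)=4, len(hi)=4, max(lo)=27)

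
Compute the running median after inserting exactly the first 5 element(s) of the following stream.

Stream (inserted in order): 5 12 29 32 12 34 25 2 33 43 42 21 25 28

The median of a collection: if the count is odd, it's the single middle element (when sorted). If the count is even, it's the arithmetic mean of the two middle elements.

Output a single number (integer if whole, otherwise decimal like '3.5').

Answer: 12

Derivation:
Step 1: insert 5 -> lo=[5] (size 1, max 5) hi=[] (size 0) -> median=5
Step 2: insert 12 -> lo=[5] (size 1, max 5) hi=[12] (size 1, min 12) -> median=8.5
Step 3: insert 29 -> lo=[5, 12] (size 2, max 12) hi=[29] (size 1, min 29) -> median=12
Step 4: insert 32 -> lo=[5, 12] (size 2, max 12) hi=[29, 32] (size 2, min 29) -> median=20.5
Step 5: insert 12 -> lo=[5, 12, 12] (size 3, max 12) hi=[29, 32] (size 2, min 29) -> median=12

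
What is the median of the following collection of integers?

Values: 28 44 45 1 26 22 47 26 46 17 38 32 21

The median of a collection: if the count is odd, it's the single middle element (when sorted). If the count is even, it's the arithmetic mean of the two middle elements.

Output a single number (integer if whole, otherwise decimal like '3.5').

Step 1: insert 28 -> lo=[28] (size 1, max 28) hi=[] (size 0) -> median=28
Step 2: insert 44 -> lo=[28] (size 1, max 28) hi=[44] (size 1, min 44) -> median=36
Step 3: insert 45 -> lo=[28, 44] (size 2, max 44) hi=[45] (size 1, min 45) -> median=44
Step 4: insert 1 -> lo=[1, 28] (size 2, max 28) hi=[44, 45] (size 2, min 44) -> median=36
Step 5: insert 26 -> lo=[1, 26, 28] (size 3, max 28) hi=[44, 45] (size 2, min 44) -> median=28
Step 6: insert 22 -> lo=[1, 22, 26] (size 3, max 26) hi=[28, 44, 45] (size 3, min 28) -> median=27
Step 7: insert 47 -> lo=[1, 22, 26, 28] (size 4, max 28) hi=[44, 45, 47] (size 3, min 44) -> median=28
Step 8: insert 26 -> lo=[1, 22, 26, 26] (size 4, max 26) hi=[28, 44, 45, 47] (size 4, min 28) -> median=27
Step 9: insert 46 -> lo=[1, 22, 26, 26, 28] (size 5, max 28) hi=[44, 45, 46, 47] (size 4, min 44) -> median=28
Step 10: insert 17 -> lo=[1, 17, 22, 26, 26] (size 5, max 26) hi=[28, 44, 45, 46, 47] (size 5, min 28) -> median=27
Step 11: insert 38 -> lo=[1, 17, 22, 26, 26, 28] (size 6, max 28) hi=[38, 44, 45, 46, 47] (size 5, min 38) -> median=28
Step 12: insert 32 -> lo=[1, 17, 22, 26, 26, 28] (size 6, max 28) hi=[32, 38, 44, 45, 46, 47] (size 6, min 32) -> median=30
Step 13: insert 21 -> lo=[1, 17, 21, 22, 26, 26, 28] (size 7, max 28) hi=[32, 38, 44, 45, 46, 47] (size 6, min 32) -> median=28

Answer: 28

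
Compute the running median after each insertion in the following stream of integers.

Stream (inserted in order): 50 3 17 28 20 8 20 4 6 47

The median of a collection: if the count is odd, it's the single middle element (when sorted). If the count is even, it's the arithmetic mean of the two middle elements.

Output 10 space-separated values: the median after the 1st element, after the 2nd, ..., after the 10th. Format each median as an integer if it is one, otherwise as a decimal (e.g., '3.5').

Answer: 50 26.5 17 22.5 20 18.5 20 18.5 17 18.5

Derivation:
Step 1: insert 50 -> lo=[50] (size 1, max 50) hi=[] (size 0) -> median=50
Step 2: insert 3 -> lo=[3] (size 1, max 3) hi=[50] (size 1, min 50) -> median=26.5
Step 3: insert 17 -> lo=[3, 17] (size 2, max 17) hi=[50] (size 1, min 50) -> median=17
Step 4: insert 28 -> lo=[3, 17] (size 2, max 17) hi=[28, 50] (size 2, min 28) -> median=22.5
Step 5: insert 20 -> lo=[3, 17, 20] (size 3, max 20) hi=[28, 50] (size 2, min 28) -> median=20
Step 6: insert 8 -> lo=[3, 8, 17] (size 3, max 17) hi=[20, 28, 50] (size 3, min 20) -> median=18.5
Step 7: insert 20 -> lo=[3, 8, 17, 20] (size 4, max 20) hi=[20, 28, 50] (size 3, min 20) -> median=20
Step 8: insert 4 -> lo=[3, 4, 8, 17] (size 4, max 17) hi=[20, 20, 28, 50] (size 4, min 20) -> median=18.5
Step 9: insert 6 -> lo=[3, 4, 6, 8, 17] (size 5, max 17) hi=[20, 20, 28, 50] (size 4, min 20) -> median=17
Step 10: insert 47 -> lo=[3, 4, 6, 8, 17] (size 5, max 17) hi=[20, 20, 28, 47, 50] (size 5, min 20) -> median=18.5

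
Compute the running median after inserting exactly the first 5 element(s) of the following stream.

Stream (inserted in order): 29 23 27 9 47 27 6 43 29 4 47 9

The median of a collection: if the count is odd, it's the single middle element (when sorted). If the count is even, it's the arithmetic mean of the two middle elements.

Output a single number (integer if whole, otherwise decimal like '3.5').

Answer: 27

Derivation:
Step 1: insert 29 -> lo=[29] (size 1, max 29) hi=[] (size 0) -> median=29
Step 2: insert 23 -> lo=[23] (size 1, max 23) hi=[29] (size 1, min 29) -> median=26
Step 3: insert 27 -> lo=[23, 27] (size 2, max 27) hi=[29] (size 1, min 29) -> median=27
Step 4: insert 9 -> lo=[9, 23] (size 2, max 23) hi=[27, 29] (size 2, min 27) -> median=25
Step 5: insert 47 -> lo=[9, 23, 27] (size 3, max 27) hi=[29, 47] (size 2, min 29) -> median=27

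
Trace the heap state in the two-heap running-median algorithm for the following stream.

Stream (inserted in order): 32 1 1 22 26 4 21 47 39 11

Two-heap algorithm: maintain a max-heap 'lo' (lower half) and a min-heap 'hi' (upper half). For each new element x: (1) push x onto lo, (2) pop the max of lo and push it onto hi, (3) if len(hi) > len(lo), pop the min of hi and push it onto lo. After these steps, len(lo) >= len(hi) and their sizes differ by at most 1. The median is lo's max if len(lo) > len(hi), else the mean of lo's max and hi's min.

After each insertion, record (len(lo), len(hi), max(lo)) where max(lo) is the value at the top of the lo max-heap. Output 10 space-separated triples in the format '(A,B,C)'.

Step 1: insert 32 -> lo=[32] hi=[] -> (len(lo)=1, len(hi)=0, max(lo)=32)
Step 2: insert 1 -> lo=[1] hi=[32] -> (len(lo)=1, len(hi)=1, max(lo)=1)
Step 3: insert 1 -> lo=[1, 1] hi=[32] -> (len(lo)=2, len(hi)=1, max(lo)=1)
Step 4: insert 22 -> lo=[1, 1] hi=[22, 32] -> (len(lo)=2, len(hi)=2, max(lo)=1)
Step 5: insert 26 -> lo=[1, 1, 22] hi=[26, 32] -> (len(lo)=3, len(hi)=2, max(lo)=22)
Step 6: insert 4 -> lo=[1, 1, 4] hi=[22, 26, 32] -> (len(lo)=3, len(hi)=3, max(lo)=4)
Step 7: insert 21 -> lo=[1, 1, 4, 21] hi=[22, 26, 32] -> (len(lo)=4, len(hi)=3, max(lo)=21)
Step 8: insert 47 -> lo=[1, 1, 4, 21] hi=[22, 26, 32, 47] -> (len(lo)=4, len(hi)=4, max(lo)=21)
Step 9: insert 39 -> lo=[1, 1, 4, 21, 22] hi=[26, 32, 39, 47] -> (len(lo)=5, len(hi)=4, max(lo)=22)
Step 10: insert 11 -> lo=[1, 1, 4, 11, 21] hi=[22, 26, 32, 39, 47] -> (len(lo)=5, len(hi)=5, max(lo)=21)

Answer: (1,0,32) (1,1,1) (2,1,1) (2,2,1) (3,2,22) (3,3,4) (4,3,21) (4,4,21) (5,4,22) (5,5,21)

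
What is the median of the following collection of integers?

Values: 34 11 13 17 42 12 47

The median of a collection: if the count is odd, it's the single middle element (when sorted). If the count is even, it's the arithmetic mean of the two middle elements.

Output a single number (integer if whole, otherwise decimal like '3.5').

Answer: 17

Derivation:
Step 1: insert 34 -> lo=[34] (size 1, max 34) hi=[] (size 0) -> median=34
Step 2: insert 11 -> lo=[11] (size 1, max 11) hi=[34] (size 1, min 34) -> median=22.5
Step 3: insert 13 -> lo=[11, 13] (size 2, max 13) hi=[34] (size 1, min 34) -> median=13
Step 4: insert 17 -> lo=[11, 13] (size 2, max 13) hi=[17, 34] (size 2, min 17) -> median=15
Step 5: insert 42 -> lo=[11, 13, 17] (size 3, max 17) hi=[34, 42] (size 2, min 34) -> median=17
Step 6: insert 12 -> lo=[11, 12, 13] (size 3, max 13) hi=[17, 34, 42] (size 3, min 17) -> median=15
Step 7: insert 47 -> lo=[11, 12, 13, 17] (size 4, max 17) hi=[34, 42, 47] (size 3, min 34) -> median=17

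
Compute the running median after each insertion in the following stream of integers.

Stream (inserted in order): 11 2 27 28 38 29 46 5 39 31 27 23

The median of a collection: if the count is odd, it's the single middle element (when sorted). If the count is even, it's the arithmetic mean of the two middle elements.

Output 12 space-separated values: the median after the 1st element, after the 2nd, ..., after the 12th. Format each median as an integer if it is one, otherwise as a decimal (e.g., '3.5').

Answer: 11 6.5 11 19 27 27.5 28 27.5 28 28.5 28 27.5

Derivation:
Step 1: insert 11 -> lo=[11] (size 1, max 11) hi=[] (size 0) -> median=11
Step 2: insert 2 -> lo=[2] (size 1, max 2) hi=[11] (size 1, min 11) -> median=6.5
Step 3: insert 27 -> lo=[2, 11] (size 2, max 11) hi=[27] (size 1, min 27) -> median=11
Step 4: insert 28 -> lo=[2, 11] (size 2, max 11) hi=[27, 28] (size 2, min 27) -> median=19
Step 5: insert 38 -> lo=[2, 11, 27] (size 3, max 27) hi=[28, 38] (size 2, min 28) -> median=27
Step 6: insert 29 -> lo=[2, 11, 27] (size 3, max 27) hi=[28, 29, 38] (size 3, min 28) -> median=27.5
Step 7: insert 46 -> lo=[2, 11, 27, 28] (size 4, max 28) hi=[29, 38, 46] (size 3, min 29) -> median=28
Step 8: insert 5 -> lo=[2, 5, 11, 27] (size 4, max 27) hi=[28, 29, 38, 46] (size 4, min 28) -> median=27.5
Step 9: insert 39 -> lo=[2, 5, 11, 27, 28] (size 5, max 28) hi=[29, 38, 39, 46] (size 4, min 29) -> median=28
Step 10: insert 31 -> lo=[2, 5, 11, 27, 28] (size 5, max 28) hi=[29, 31, 38, 39, 46] (size 5, min 29) -> median=28.5
Step 11: insert 27 -> lo=[2, 5, 11, 27, 27, 28] (size 6, max 28) hi=[29, 31, 38, 39, 46] (size 5, min 29) -> median=28
Step 12: insert 23 -> lo=[2, 5, 11, 23, 27, 27] (size 6, max 27) hi=[28, 29, 31, 38, 39, 46] (size 6, min 28) -> median=27.5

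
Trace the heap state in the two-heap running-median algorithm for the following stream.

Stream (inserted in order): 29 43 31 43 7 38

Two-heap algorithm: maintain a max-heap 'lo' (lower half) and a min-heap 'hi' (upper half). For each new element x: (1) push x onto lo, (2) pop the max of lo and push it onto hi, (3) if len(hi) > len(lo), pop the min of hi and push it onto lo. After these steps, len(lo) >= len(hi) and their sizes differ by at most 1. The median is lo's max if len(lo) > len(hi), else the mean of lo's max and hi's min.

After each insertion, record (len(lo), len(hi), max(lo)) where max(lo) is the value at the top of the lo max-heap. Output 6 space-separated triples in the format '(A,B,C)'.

Answer: (1,0,29) (1,1,29) (2,1,31) (2,2,31) (3,2,31) (3,3,31)

Derivation:
Step 1: insert 29 -> lo=[29] hi=[] -> (len(lo)=1, len(hi)=0, max(lo)=29)
Step 2: insert 43 -> lo=[29] hi=[43] -> (len(lo)=1, len(hi)=1, max(lo)=29)
Step 3: insert 31 -> lo=[29, 31] hi=[43] -> (len(lo)=2, len(hi)=1, max(lo)=31)
Step 4: insert 43 -> lo=[29, 31] hi=[43, 43] -> (len(lo)=2, len(hi)=2, max(lo)=31)
Step 5: insert 7 -> lo=[7, 29, 31] hi=[43, 43] -> (len(lo)=3, len(hi)=2, max(lo)=31)
Step 6: insert 38 -> lo=[7, 29, 31] hi=[38, 43, 43] -> (len(lo)=3, len(hi)=3, max(lo)=31)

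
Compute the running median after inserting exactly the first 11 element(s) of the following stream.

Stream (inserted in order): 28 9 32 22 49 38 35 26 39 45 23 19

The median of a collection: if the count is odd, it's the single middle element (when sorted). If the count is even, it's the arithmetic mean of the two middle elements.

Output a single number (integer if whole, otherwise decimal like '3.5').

Step 1: insert 28 -> lo=[28] (size 1, max 28) hi=[] (size 0) -> median=28
Step 2: insert 9 -> lo=[9] (size 1, max 9) hi=[28] (size 1, min 28) -> median=18.5
Step 3: insert 32 -> lo=[9, 28] (size 2, max 28) hi=[32] (size 1, min 32) -> median=28
Step 4: insert 22 -> lo=[9, 22] (size 2, max 22) hi=[28, 32] (size 2, min 28) -> median=25
Step 5: insert 49 -> lo=[9, 22, 28] (size 3, max 28) hi=[32, 49] (size 2, min 32) -> median=28
Step 6: insert 38 -> lo=[9, 22, 28] (size 3, max 28) hi=[32, 38, 49] (size 3, min 32) -> median=30
Step 7: insert 35 -> lo=[9, 22, 28, 32] (size 4, max 32) hi=[35, 38, 49] (size 3, min 35) -> median=32
Step 8: insert 26 -> lo=[9, 22, 26, 28] (size 4, max 28) hi=[32, 35, 38, 49] (size 4, min 32) -> median=30
Step 9: insert 39 -> lo=[9, 22, 26, 28, 32] (size 5, max 32) hi=[35, 38, 39, 49] (size 4, min 35) -> median=32
Step 10: insert 45 -> lo=[9, 22, 26, 28, 32] (size 5, max 32) hi=[35, 38, 39, 45, 49] (size 5, min 35) -> median=33.5
Step 11: insert 23 -> lo=[9, 22, 23, 26, 28, 32] (size 6, max 32) hi=[35, 38, 39, 45, 49] (size 5, min 35) -> median=32

Answer: 32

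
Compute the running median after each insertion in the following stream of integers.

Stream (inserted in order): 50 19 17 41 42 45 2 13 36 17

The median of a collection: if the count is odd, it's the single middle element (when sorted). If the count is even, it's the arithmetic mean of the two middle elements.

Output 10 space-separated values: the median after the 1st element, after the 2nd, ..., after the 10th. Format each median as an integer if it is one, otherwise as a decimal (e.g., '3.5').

Answer: 50 34.5 19 30 41 41.5 41 30 36 27.5

Derivation:
Step 1: insert 50 -> lo=[50] (size 1, max 50) hi=[] (size 0) -> median=50
Step 2: insert 19 -> lo=[19] (size 1, max 19) hi=[50] (size 1, min 50) -> median=34.5
Step 3: insert 17 -> lo=[17, 19] (size 2, max 19) hi=[50] (size 1, min 50) -> median=19
Step 4: insert 41 -> lo=[17, 19] (size 2, max 19) hi=[41, 50] (size 2, min 41) -> median=30
Step 5: insert 42 -> lo=[17, 19, 41] (size 3, max 41) hi=[42, 50] (size 2, min 42) -> median=41
Step 6: insert 45 -> lo=[17, 19, 41] (size 3, max 41) hi=[42, 45, 50] (size 3, min 42) -> median=41.5
Step 7: insert 2 -> lo=[2, 17, 19, 41] (size 4, max 41) hi=[42, 45, 50] (size 3, min 42) -> median=41
Step 8: insert 13 -> lo=[2, 13, 17, 19] (size 4, max 19) hi=[41, 42, 45, 50] (size 4, min 41) -> median=30
Step 9: insert 36 -> lo=[2, 13, 17, 19, 36] (size 5, max 36) hi=[41, 42, 45, 50] (size 4, min 41) -> median=36
Step 10: insert 17 -> lo=[2, 13, 17, 17, 19] (size 5, max 19) hi=[36, 41, 42, 45, 50] (size 5, min 36) -> median=27.5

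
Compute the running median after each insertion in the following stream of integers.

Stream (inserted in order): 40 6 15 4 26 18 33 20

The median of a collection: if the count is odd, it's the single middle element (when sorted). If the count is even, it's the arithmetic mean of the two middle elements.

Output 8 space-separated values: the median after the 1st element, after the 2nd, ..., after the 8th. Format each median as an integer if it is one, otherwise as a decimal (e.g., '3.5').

Answer: 40 23 15 10.5 15 16.5 18 19

Derivation:
Step 1: insert 40 -> lo=[40] (size 1, max 40) hi=[] (size 0) -> median=40
Step 2: insert 6 -> lo=[6] (size 1, max 6) hi=[40] (size 1, min 40) -> median=23
Step 3: insert 15 -> lo=[6, 15] (size 2, max 15) hi=[40] (size 1, min 40) -> median=15
Step 4: insert 4 -> lo=[4, 6] (size 2, max 6) hi=[15, 40] (size 2, min 15) -> median=10.5
Step 5: insert 26 -> lo=[4, 6, 15] (size 3, max 15) hi=[26, 40] (size 2, min 26) -> median=15
Step 6: insert 18 -> lo=[4, 6, 15] (size 3, max 15) hi=[18, 26, 40] (size 3, min 18) -> median=16.5
Step 7: insert 33 -> lo=[4, 6, 15, 18] (size 4, max 18) hi=[26, 33, 40] (size 3, min 26) -> median=18
Step 8: insert 20 -> lo=[4, 6, 15, 18] (size 4, max 18) hi=[20, 26, 33, 40] (size 4, min 20) -> median=19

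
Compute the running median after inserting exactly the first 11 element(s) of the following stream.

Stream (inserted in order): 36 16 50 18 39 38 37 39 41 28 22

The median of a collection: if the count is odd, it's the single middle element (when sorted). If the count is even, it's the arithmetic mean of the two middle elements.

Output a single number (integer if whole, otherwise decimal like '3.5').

Step 1: insert 36 -> lo=[36] (size 1, max 36) hi=[] (size 0) -> median=36
Step 2: insert 16 -> lo=[16] (size 1, max 16) hi=[36] (size 1, min 36) -> median=26
Step 3: insert 50 -> lo=[16, 36] (size 2, max 36) hi=[50] (size 1, min 50) -> median=36
Step 4: insert 18 -> lo=[16, 18] (size 2, max 18) hi=[36, 50] (size 2, min 36) -> median=27
Step 5: insert 39 -> lo=[16, 18, 36] (size 3, max 36) hi=[39, 50] (size 2, min 39) -> median=36
Step 6: insert 38 -> lo=[16, 18, 36] (size 3, max 36) hi=[38, 39, 50] (size 3, min 38) -> median=37
Step 7: insert 37 -> lo=[16, 18, 36, 37] (size 4, max 37) hi=[38, 39, 50] (size 3, min 38) -> median=37
Step 8: insert 39 -> lo=[16, 18, 36, 37] (size 4, max 37) hi=[38, 39, 39, 50] (size 4, min 38) -> median=37.5
Step 9: insert 41 -> lo=[16, 18, 36, 37, 38] (size 5, max 38) hi=[39, 39, 41, 50] (size 4, min 39) -> median=38
Step 10: insert 28 -> lo=[16, 18, 28, 36, 37] (size 5, max 37) hi=[38, 39, 39, 41, 50] (size 5, min 38) -> median=37.5
Step 11: insert 22 -> lo=[16, 18, 22, 28, 36, 37] (size 6, max 37) hi=[38, 39, 39, 41, 50] (size 5, min 38) -> median=37

Answer: 37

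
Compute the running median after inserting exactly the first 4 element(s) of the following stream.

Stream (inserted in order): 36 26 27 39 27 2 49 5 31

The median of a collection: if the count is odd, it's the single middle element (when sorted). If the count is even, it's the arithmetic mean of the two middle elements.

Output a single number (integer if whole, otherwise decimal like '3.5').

Step 1: insert 36 -> lo=[36] (size 1, max 36) hi=[] (size 0) -> median=36
Step 2: insert 26 -> lo=[26] (size 1, max 26) hi=[36] (size 1, min 36) -> median=31
Step 3: insert 27 -> lo=[26, 27] (size 2, max 27) hi=[36] (size 1, min 36) -> median=27
Step 4: insert 39 -> lo=[26, 27] (size 2, max 27) hi=[36, 39] (size 2, min 36) -> median=31.5

Answer: 31.5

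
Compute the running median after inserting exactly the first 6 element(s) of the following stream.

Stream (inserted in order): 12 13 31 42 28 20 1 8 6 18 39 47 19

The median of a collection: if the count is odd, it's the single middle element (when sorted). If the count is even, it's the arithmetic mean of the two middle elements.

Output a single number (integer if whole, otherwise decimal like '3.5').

Answer: 24

Derivation:
Step 1: insert 12 -> lo=[12] (size 1, max 12) hi=[] (size 0) -> median=12
Step 2: insert 13 -> lo=[12] (size 1, max 12) hi=[13] (size 1, min 13) -> median=12.5
Step 3: insert 31 -> lo=[12, 13] (size 2, max 13) hi=[31] (size 1, min 31) -> median=13
Step 4: insert 42 -> lo=[12, 13] (size 2, max 13) hi=[31, 42] (size 2, min 31) -> median=22
Step 5: insert 28 -> lo=[12, 13, 28] (size 3, max 28) hi=[31, 42] (size 2, min 31) -> median=28
Step 6: insert 20 -> lo=[12, 13, 20] (size 3, max 20) hi=[28, 31, 42] (size 3, min 28) -> median=24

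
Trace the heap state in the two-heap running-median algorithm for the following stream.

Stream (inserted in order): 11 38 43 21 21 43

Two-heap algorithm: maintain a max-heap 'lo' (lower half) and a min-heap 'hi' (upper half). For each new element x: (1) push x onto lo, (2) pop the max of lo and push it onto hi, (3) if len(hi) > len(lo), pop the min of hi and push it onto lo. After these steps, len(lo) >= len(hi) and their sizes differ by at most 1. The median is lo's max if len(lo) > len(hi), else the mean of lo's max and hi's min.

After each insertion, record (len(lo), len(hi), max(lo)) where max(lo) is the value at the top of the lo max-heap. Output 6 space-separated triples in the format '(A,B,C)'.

Answer: (1,0,11) (1,1,11) (2,1,38) (2,2,21) (3,2,21) (3,3,21)

Derivation:
Step 1: insert 11 -> lo=[11] hi=[] -> (len(lo)=1, len(hi)=0, max(lo)=11)
Step 2: insert 38 -> lo=[11] hi=[38] -> (len(lo)=1, len(hi)=1, max(lo)=11)
Step 3: insert 43 -> lo=[11, 38] hi=[43] -> (len(lo)=2, len(hi)=1, max(lo)=38)
Step 4: insert 21 -> lo=[11, 21] hi=[38, 43] -> (len(lo)=2, len(hi)=2, max(lo)=21)
Step 5: insert 21 -> lo=[11, 21, 21] hi=[38, 43] -> (len(lo)=3, len(hi)=2, max(lo)=21)
Step 6: insert 43 -> lo=[11, 21, 21] hi=[38, 43, 43] -> (len(lo)=3, len(hi)=3, max(lo)=21)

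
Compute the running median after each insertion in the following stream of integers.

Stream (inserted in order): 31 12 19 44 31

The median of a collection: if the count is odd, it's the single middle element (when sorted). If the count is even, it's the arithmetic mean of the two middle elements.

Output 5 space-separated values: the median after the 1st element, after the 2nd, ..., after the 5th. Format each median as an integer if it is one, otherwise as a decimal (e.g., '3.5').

Answer: 31 21.5 19 25 31

Derivation:
Step 1: insert 31 -> lo=[31] (size 1, max 31) hi=[] (size 0) -> median=31
Step 2: insert 12 -> lo=[12] (size 1, max 12) hi=[31] (size 1, min 31) -> median=21.5
Step 3: insert 19 -> lo=[12, 19] (size 2, max 19) hi=[31] (size 1, min 31) -> median=19
Step 4: insert 44 -> lo=[12, 19] (size 2, max 19) hi=[31, 44] (size 2, min 31) -> median=25
Step 5: insert 31 -> lo=[12, 19, 31] (size 3, max 31) hi=[31, 44] (size 2, min 31) -> median=31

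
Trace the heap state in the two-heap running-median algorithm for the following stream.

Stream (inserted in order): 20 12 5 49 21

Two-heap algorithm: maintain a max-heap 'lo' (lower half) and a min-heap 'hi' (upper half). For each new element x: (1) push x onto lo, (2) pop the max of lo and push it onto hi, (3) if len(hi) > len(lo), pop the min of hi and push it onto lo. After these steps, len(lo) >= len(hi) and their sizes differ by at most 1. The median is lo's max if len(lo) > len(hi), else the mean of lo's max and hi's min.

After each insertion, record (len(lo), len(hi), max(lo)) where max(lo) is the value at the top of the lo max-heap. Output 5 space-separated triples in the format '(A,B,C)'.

Step 1: insert 20 -> lo=[20] hi=[] -> (len(lo)=1, len(hi)=0, max(lo)=20)
Step 2: insert 12 -> lo=[12] hi=[20] -> (len(lo)=1, len(hi)=1, max(lo)=12)
Step 3: insert 5 -> lo=[5, 12] hi=[20] -> (len(lo)=2, len(hi)=1, max(lo)=12)
Step 4: insert 49 -> lo=[5, 12] hi=[20, 49] -> (len(lo)=2, len(hi)=2, max(lo)=12)
Step 5: insert 21 -> lo=[5, 12, 20] hi=[21, 49] -> (len(lo)=3, len(hi)=2, max(lo)=20)

Answer: (1,0,20) (1,1,12) (2,1,12) (2,2,12) (3,2,20)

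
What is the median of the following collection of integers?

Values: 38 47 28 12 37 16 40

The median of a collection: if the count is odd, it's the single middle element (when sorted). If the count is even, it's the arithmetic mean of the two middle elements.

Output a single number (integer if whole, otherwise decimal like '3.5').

Step 1: insert 38 -> lo=[38] (size 1, max 38) hi=[] (size 0) -> median=38
Step 2: insert 47 -> lo=[38] (size 1, max 38) hi=[47] (size 1, min 47) -> median=42.5
Step 3: insert 28 -> lo=[28, 38] (size 2, max 38) hi=[47] (size 1, min 47) -> median=38
Step 4: insert 12 -> lo=[12, 28] (size 2, max 28) hi=[38, 47] (size 2, min 38) -> median=33
Step 5: insert 37 -> lo=[12, 28, 37] (size 3, max 37) hi=[38, 47] (size 2, min 38) -> median=37
Step 6: insert 16 -> lo=[12, 16, 28] (size 3, max 28) hi=[37, 38, 47] (size 3, min 37) -> median=32.5
Step 7: insert 40 -> lo=[12, 16, 28, 37] (size 4, max 37) hi=[38, 40, 47] (size 3, min 38) -> median=37

Answer: 37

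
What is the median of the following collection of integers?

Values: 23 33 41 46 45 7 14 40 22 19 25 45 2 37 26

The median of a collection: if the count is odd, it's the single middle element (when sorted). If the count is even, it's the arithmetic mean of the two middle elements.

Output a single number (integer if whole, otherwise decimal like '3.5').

Answer: 26

Derivation:
Step 1: insert 23 -> lo=[23] (size 1, max 23) hi=[] (size 0) -> median=23
Step 2: insert 33 -> lo=[23] (size 1, max 23) hi=[33] (size 1, min 33) -> median=28
Step 3: insert 41 -> lo=[23, 33] (size 2, max 33) hi=[41] (size 1, min 41) -> median=33
Step 4: insert 46 -> lo=[23, 33] (size 2, max 33) hi=[41, 46] (size 2, min 41) -> median=37
Step 5: insert 45 -> lo=[23, 33, 41] (size 3, max 41) hi=[45, 46] (size 2, min 45) -> median=41
Step 6: insert 7 -> lo=[7, 23, 33] (size 3, max 33) hi=[41, 45, 46] (size 3, min 41) -> median=37
Step 7: insert 14 -> lo=[7, 14, 23, 33] (size 4, max 33) hi=[41, 45, 46] (size 3, min 41) -> median=33
Step 8: insert 40 -> lo=[7, 14, 23, 33] (size 4, max 33) hi=[40, 41, 45, 46] (size 4, min 40) -> median=36.5
Step 9: insert 22 -> lo=[7, 14, 22, 23, 33] (size 5, max 33) hi=[40, 41, 45, 46] (size 4, min 40) -> median=33
Step 10: insert 19 -> lo=[7, 14, 19, 22, 23] (size 5, max 23) hi=[33, 40, 41, 45, 46] (size 5, min 33) -> median=28
Step 11: insert 25 -> lo=[7, 14, 19, 22, 23, 25] (size 6, max 25) hi=[33, 40, 41, 45, 46] (size 5, min 33) -> median=25
Step 12: insert 45 -> lo=[7, 14, 19, 22, 23, 25] (size 6, max 25) hi=[33, 40, 41, 45, 45, 46] (size 6, min 33) -> median=29
Step 13: insert 2 -> lo=[2, 7, 14, 19, 22, 23, 25] (size 7, max 25) hi=[33, 40, 41, 45, 45, 46] (size 6, min 33) -> median=25
Step 14: insert 37 -> lo=[2, 7, 14, 19, 22, 23, 25] (size 7, max 25) hi=[33, 37, 40, 41, 45, 45, 46] (size 7, min 33) -> median=29
Step 15: insert 26 -> lo=[2, 7, 14, 19, 22, 23, 25, 26] (size 8, max 26) hi=[33, 37, 40, 41, 45, 45, 46] (size 7, min 33) -> median=26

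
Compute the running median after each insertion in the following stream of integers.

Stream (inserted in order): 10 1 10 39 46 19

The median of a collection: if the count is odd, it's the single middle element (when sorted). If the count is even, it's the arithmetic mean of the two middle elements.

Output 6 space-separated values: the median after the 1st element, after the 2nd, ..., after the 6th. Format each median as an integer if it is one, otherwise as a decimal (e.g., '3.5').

Step 1: insert 10 -> lo=[10] (size 1, max 10) hi=[] (size 0) -> median=10
Step 2: insert 1 -> lo=[1] (size 1, max 1) hi=[10] (size 1, min 10) -> median=5.5
Step 3: insert 10 -> lo=[1, 10] (size 2, max 10) hi=[10] (size 1, min 10) -> median=10
Step 4: insert 39 -> lo=[1, 10] (size 2, max 10) hi=[10, 39] (size 2, min 10) -> median=10
Step 5: insert 46 -> lo=[1, 10, 10] (size 3, max 10) hi=[39, 46] (size 2, min 39) -> median=10
Step 6: insert 19 -> lo=[1, 10, 10] (size 3, max 10) hi=[19, 39, 46] (size 3, min 19) -> median=14.5

Answer: 10 5.5 10 10 10 14.5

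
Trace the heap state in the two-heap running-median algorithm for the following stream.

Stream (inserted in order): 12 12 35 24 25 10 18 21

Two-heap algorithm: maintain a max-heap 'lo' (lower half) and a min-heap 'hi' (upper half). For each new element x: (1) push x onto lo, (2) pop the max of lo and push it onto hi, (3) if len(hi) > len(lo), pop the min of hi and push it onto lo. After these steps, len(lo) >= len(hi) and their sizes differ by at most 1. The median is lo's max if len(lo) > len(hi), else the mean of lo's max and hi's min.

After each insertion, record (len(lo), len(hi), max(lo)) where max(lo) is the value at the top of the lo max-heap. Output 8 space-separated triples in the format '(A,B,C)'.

Step 1: insert 12 -> lo=[12] hi=[] -> (len(lo)=1, len(hi)=0, max(lo)=12)
Step 2: insert 12 -> lo=[12] hi=[12] -> (len(lo)=1, len(hi)=1, max(lo)=12)
Step 3: insert 35 -> lo=[12, 12] hi=[35] -> (len(lo)=2, len(hi)=1, max(lo)=12)
Step 4: insert 24 -> lo=[12, 12] hi=[24, 35] -> (len(lo)=2, len(hi)=2, max(lo)=12)
Step 5: insert 25 -> lo=[12, 12, 24] hi=[25, 35] -> (len(lo)=3, len(hi)=2, max(lo)=24)
Step 6: insert 10 -> lo=[10, 12, 12] hi=[24, 25, 35] -> (len(lo)=3, len(hi)=3, max(lo)=12)
Step 7: insert 18 -> lo=[10, 12, 12, 18] hi=[24, 25, 35] -> (len(lo)=4, len(hi)=3, max(lo)=18)
Step 8: insert 21 -> lo=[10, 12, 12, 18] hi=[21, 24, 25, 35] -> (len(lo)=4, len(hi)=4, max(lo)=18)

Answer: (1,0,12) (1,1,12) (2,1,12) (2,2,12) (3,2,24) (3,3,12) (4,3,18) (4,4,18)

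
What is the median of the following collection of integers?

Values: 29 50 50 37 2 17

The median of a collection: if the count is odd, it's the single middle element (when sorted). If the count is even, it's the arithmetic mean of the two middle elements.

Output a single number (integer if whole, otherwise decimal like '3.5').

Answer: 33

Derivation:
Step 1: insert 29 -> lo=[29] (size 1, max 29) hi=[] (size 0) -> median=29
Step 2: insert 50 -> lo=[29] (size 1, max 29) hi=[50] (size 1, min 50) -> median=39.5
Step 3: insert 50 -> lo=[29, 50] (size 2, max 50) hi=[50] (size 1, min 50) -> median=50
Step 4: insert 37 -> lo=[29, 37] (size 2, max 37) hi=[50, 50] (size 2, min 50) -> median=43.5
Step 5: insert 2 -> lo=[2, 29, 37] (size 3, max 37) hi=[50, 50] (size 2, min 50) -> median=37
Step 6: insert 17 -> lo=[2, 17, 29] (size 3, max 29) hi=[37, 50, 50] (size 3, min 37) -> median=33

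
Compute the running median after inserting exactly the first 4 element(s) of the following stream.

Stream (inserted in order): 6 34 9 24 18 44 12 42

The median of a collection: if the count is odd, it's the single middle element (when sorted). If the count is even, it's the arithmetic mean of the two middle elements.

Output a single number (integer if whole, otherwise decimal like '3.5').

Answer: 16.5

Derivation:
Step 1: insert 6 -> lo=[6] (size 1, max 6) hi=[] (size 0) -> median=6
Step 2: insert 34 -> lo=[6] (size 1, max 6) hi=[34] (size 1, min 34) -> median=20
Step 3: insert 9 -> lo=[6, 9] (size 2, max 9) hi=[34] (size 1, min 34) -> median=9
Step 4: insert 24 -> lo=[6, 9] (size 2, max 9) hi=[24, 34] (size 2, min 24) -> median=16.5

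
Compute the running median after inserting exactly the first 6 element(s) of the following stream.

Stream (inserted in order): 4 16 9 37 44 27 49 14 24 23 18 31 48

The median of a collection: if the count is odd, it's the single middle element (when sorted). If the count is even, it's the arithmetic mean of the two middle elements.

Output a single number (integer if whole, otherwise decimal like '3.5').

Step 1: insert 4 -> lo=[4] (size 1, max 4) hi=[] (size 0) -> median=4
Step 2: insert 16 -> lo=[4] (size 1, max 4) hi=[16] (size 1, min 16) -> median=10
Step 3: insert 9 -> lo=[4, 9] (size 2, max 9) hi=[16] (size 1, min 16) -> median=9
Step 4: insert 37 -> lo=[4, 9] (size 2, max 9) hi=[16, 37] (size 2, min 16) -> median=12.5
Step 5: insert 44 -> lo=[4, 9, 16] (size 3, max 16) hi=[37, 44] (size 2, min 37) -> median=16
Step 6: insert 27 -> lo=[4, 9, 16] (size 3, max 16) hi=[27, 37, 44] (size 3, min 27) -> median=21.5

Answer: 21.5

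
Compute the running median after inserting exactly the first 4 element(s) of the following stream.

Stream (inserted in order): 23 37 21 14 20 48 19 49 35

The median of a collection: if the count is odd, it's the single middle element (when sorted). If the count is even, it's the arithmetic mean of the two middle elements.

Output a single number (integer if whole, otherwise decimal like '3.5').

Step 1: insert 23 -> lo=[23] (size 1, max 23) hi=[] (size 0) -> median=23
Step 2: insert 37 -> lo=[23] (size 1, max 23) hi=[37] (size 1, min 37) -> median=30
Step 3: insert 21 -> lo=[21, 23] (size 2, max 23) hi=[37] (size 1, min 37) -> median=23
Step 4: insert 14 -> lo=[14, 21] (size 2, max 21) hi=[23, 37] (size 2, min 23) -> median=22

Answer: 22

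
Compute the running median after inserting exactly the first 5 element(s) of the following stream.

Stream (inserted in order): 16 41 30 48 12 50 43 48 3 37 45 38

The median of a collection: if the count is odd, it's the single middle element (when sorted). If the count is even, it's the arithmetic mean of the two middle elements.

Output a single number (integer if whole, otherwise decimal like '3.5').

Step 1: insert 16 -> lo=[16] (size 1, max 16) hi=[] (size 0) -> median=16
Step 2: insert 41 -> lo=[16] (size 1, max 16) hi=[41] (size 1, min 41) -> median=28.5
Step 3: insert 30 -> lo=[16, 30] (size 2, max 30) hi=[41] (size 1, min 41) -> median=30
Step 4: insert 48 -> lo=[16, 30] (size 2, max 30) hi=[41, 48] (size 2, min 41) -> median=35.5
Step 5: insert 12 -> lo=[12, 16, 30] (size 3, max 30) hi=[41, 48] (size 2, min 41) -> median=30

Answer: 30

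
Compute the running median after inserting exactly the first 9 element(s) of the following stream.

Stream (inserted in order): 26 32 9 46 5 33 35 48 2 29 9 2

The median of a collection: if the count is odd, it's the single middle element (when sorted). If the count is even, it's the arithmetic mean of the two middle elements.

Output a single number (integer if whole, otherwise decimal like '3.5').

Answer: 32

Derivation:
Step 1: insert 26 -> lo=[26] (size 1, max 26) hi=[] (size 0) -> median=26
Step 2: insert 32 -> lo=[26] (size 1, max 26) hi=[32] (size 1, min 32) -> median=29
Step 3: insert 9 -> lo=[9, 26] (size 2, max 26) hi=[32] (size 1, min 32) -> median=26
Step 4: insert 46 -> lo=[9, 26] (size 2, max 26) hi=[32, 46] (size 2, min 32) -> median=29
Step 5: insert 5 -> lo=[5, 9, 26] (size 3, max 26) hi=[32, 46] (size 2, min 32) -> median=26
Step 6: insert 33 -> lo=[5, 9, 26] (size 3, max 26) hi=[32, 33, 46] (size 3, min 32) -> median=29
Step 7: insert 35 -> lo=[5, 9, 26, 32] (size 4, max 32) hi=[33, 35, 46] (size 3, min 33) -> median=32
Step 8: insert 48 -> lo=[5, 9, 26, 32] (size 4, max 32) hi=[33, 35, 46, 48] (size 4, min 33) -> median=32.5
Step 9: insert 2 -> lo=[2, 5, 9, 26, 32] (size 5, max 32) hi=[33, 35, 46, 48] (size 4, min 33) -> median=32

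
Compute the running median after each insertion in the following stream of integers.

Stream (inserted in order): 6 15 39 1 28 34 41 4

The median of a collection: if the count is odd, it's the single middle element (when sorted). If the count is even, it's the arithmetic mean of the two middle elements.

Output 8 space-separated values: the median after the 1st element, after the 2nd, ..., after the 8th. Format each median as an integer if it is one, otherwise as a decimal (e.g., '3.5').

Step 1: insert 6 -> lo=[6] (size 1, max 6) hi=[] (size 0) -> median=6
Step 2: insert 15 -> lo=[6] (size 1, max 6) hi=[15] (size 1, min 15) -> median=10.5
Step 3: insert 39 -> lo=[6, 15] (size 2, max 15) hi=[39] (size 1, min 39) -> median=15
Step 4: insert 1 -> lo=[1, 6] (size 2, max 6) hi=[15, 39] (size 2, min 15) -> median=10.5
Step 5: insert 28 -> lo=[1, 6, 15] (size 3, max 15) hi=[28, 39] (size 2, min 28) -> median=15
Step 6: insert 34 -> lo=[1, 6, 15] (size 3, max 15) hi=[28, 34, 39] (size 3, min 28) -> median=21.5
Step 7: insert 41 -> lo=[1, 6, 15, 28] (size 4, max 28) hi=[34, 39, 41] (size 3, min 34) -> median=28
Step 8: insert 4 -> lo=[1, 4, 6, 15] (size 4, max 15) hi=[28, 34, 39, 41] (size 4, min 28) -> median=21.5

Answer: 6 10.5 15 10.5 15 21.5 28 21.5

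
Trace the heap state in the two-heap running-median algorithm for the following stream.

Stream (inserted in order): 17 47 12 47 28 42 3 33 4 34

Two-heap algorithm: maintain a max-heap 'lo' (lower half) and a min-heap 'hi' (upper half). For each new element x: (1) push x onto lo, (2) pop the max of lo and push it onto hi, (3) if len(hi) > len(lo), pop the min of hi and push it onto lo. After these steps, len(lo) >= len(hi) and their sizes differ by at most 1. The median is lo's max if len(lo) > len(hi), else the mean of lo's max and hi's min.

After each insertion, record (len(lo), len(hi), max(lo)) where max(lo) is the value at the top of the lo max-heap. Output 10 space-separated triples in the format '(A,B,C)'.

Step 1: insert 17 -> lo=[17] hi=[] -> (len(lo)=1, len(hi)=0, max(lo)=17)
Step 2: insert 47 -> lo=[17] hi=[47] -> (len(lo)=1, len(hi)=1, max(lo)=17)
Step 3: insert 12 -> lo=[12, 17] hi=[47] -> (len(lo)=2, len(hi)=1, max(lo)=17)
Step 4: insert 47 -> lo=[12, 17] hi=[47, 47] -> (len(lo)=2, len(hi)=2, max(lo)=17)
Step 5: insert 28 -> lo=[12, 17, 28] hi=[47, 47] -> (len(lo)=3, len(hi)=2, max(lo)=28)
Step 6: insert 42 -> lo=[12, 17, 28] hi=[42, 47, 47] -> (len(lo)=3, len(hi)=3, max(lo)=28)
Step 7: insert 3 -> lo=[3, 12, 17, 28] hi=[42, 47, 47] -> (len(lo)=4, len(hi)=3, max(lo)=28)
Step 8: insert 33 -> lo=[3, 12, 17, 28] hi=[33, 42, 47, 47] -> (len(lo)=4, len(hi)=4, max(lo)=28)
Step 9: insert 4 -> lo=[3, 4, 12, 17, 28] hi=[33, 42, 47, 47] -> (len(lo)=5, len(hi)=4, max(lo)=28)
Step 10: insert 34 -> lo=[3, 4, 12, 17, 28] hi=[33, 34, 42, 47, 47] -> (len(lo)=5, len(hi)=5, max(lo)=28)

Answer: (1,0,17) (1,1,17) (2,1,17) (2,2,17) (3,2,28) (3,3,28) (4,3,28) (4,4,28) (5,4,28) (5,5,28)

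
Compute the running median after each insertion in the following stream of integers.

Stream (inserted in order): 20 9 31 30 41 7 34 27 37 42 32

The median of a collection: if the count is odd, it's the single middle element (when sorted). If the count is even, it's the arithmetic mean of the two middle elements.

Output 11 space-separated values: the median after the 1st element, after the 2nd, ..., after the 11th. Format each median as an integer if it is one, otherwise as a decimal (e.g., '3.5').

Step 1: insert 20 -> lo=[20] (size 1, max 20) hi=[] (size 0) -> median=20
Step 2: insert 9 -> lo=[9] (size 1, max 9) hi=[20] (size 1, min 20) -> median=14.5
Step 3: insert 31 -> lo=[9, 20] (size 2, max 20) hi=[31] (size 1, min 31) -> median=20
Step 4: insert 30 -> lo=[9, 20] (size 2, max 20) hi=[30, 31] (size 2, min 30) -> median=25
Step 5: insert 41 -> lo=[9, 20, 30] (size 3, max 30) hi=[31, 41] (size 2, min 31) -> median=30
Step 6: insert 7 -> lo=[7, 9, 20] (size 3, max 20) hi=[30, 31, 41] (size 3, min 30) -> median=25
Step 7: insert 34 -> lo=[7, 9, 20, 30] (size 4, max 30) hi=[31, 34, 41] (size 3, min 31) -> median=30
Step 8: insert 27 -> lo=[7, 9, 20, 27] (size 4, max 27) hi=[30, 31, 34, 41] (size 4, min 30) -> median=28.5
Step 9: insert 37 -> lo=[7, 9, 20, 27, 30] (size 5, max 30) hi=[31, 34, 37, 41] (size 4, min 31) -> median=30
Step 10: insert 42 -> lo=[7, 9, 20, 27, 30] (size 5, max 30) hi=[31, 34, 37, 41, 42] (size 5, min 31) -> median=30.5
Step 11: insert 32 -> lo=[7, 9, 20, 27, 30, 31] (size 6, max 31) hi=[32, 34, 37, 41, 42] (size 5, min 32) -> median=31

Answer: 20 14.5 20 25 30 25 30 28.5 30 30.5 31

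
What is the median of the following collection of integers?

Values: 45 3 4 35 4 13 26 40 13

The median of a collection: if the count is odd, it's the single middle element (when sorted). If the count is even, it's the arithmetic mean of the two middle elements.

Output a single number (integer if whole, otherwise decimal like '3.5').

Answer: 13

Derivation:
Step 1: insert 45 -> lo=[45] (size 1, max 45) hi=[] (size 0) -> median=45
Step 2: insert 3 -> lo=[3] (size 1, max 3) hi=[45] (size 1, min 45) -> median=24
Step 3: insert 4 -> lo=[3, 4] (size 2, max 4) hi=[45] (size 1, min 45) -> median=4
Step 4: insert 35 -> lo=[3, 4] (size 2, max 4) hi=[35, 45] (size 2, min 35) -> median=19.5
Step 5: insert 4 -> lo=[3, 4, 4] (size 3, max 4) hi=[35, 45] (size 2, min 35) -> median=4
Step 6: insert 13 -> lo=[3, 4, 4] (size 3, max 4) hi=[13, 35, 45] (size 3, min 13) -> median=8.5
Step 7: insert 26 -> lo=[3, 4, 4, 13] (size 4, max 13) hi=[26, 35, 45] (size 3, min 26) -> median=13
Step 8: insert 40 -> lo=[3, 4, 4, 13] (size 4, max 13) hi=[26, 35, 40, 45] (size 4, min 26) -> median=19.5
Step 9: insert 13 -> lo=[3, 4, 4, 13, 13] (size 5, max 13) hi=[26, 35, 40, 45] (size 4, min 26) -> median=13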